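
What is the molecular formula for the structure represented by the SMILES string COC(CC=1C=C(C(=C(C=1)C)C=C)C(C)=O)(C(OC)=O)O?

C16H20O5

Heavy atoms from the SMILES: 16 C, 5 O.
Implicit hydrogens by atom environment:
  4 × C: 3 H each → 12
  4 × C (aromatic): no H
  4 × O: no H
  3 × C: no H
  2 × C: 2 H each → 4
  2 × C (aromatic): 1 H each → 2
  1 × C: 1 H
  1 × O: 1 H
  Total hydrogens = 20.
Molecular formula: C16H20O5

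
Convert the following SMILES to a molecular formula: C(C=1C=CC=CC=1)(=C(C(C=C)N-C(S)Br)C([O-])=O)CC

C15H17BrNO2S-

Heavy atoms from the SMILES: 1 Br, 15 C, 1 N, 2 O, 1 S.
Implicit hydrogens by atom environment:
  5 × C (aromatic): 1 H each → 5
  3 × C: 1 H each → 3
  3 × C: no H
  2 × C: 2 H each → 4
  1 × Br: no H
  1 × C: 3 H
  1 × C (aromatic): no H
  1 × N: 1 H
  1 × O: no H
  1 × O (charge -1): no H
  1 × S: 1 H
  Total hydrogens = 17.
Net charge -1.
Molecular formula: C15H17BrNO2S-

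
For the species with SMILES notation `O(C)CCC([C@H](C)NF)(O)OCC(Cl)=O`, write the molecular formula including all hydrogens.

C8H15ClFNO4

Heavy atoms from the SMILES: 8 C, 1 Cl, 1 F, 1 N, 4 O.
Implicit hydrogens by atom environment:
  3 × C: 2 H each → 6
  3 × O: no H
  2 × C: 3 H each → 6
  2 × C: no H
  1 × C: 1 H
  1 × Cl: no H
  1 × F: no H
  1 × N: 1 H
  1 × O: 1 H
  Total hydrogens = 15.
Molecular formula: C8H15ClFNO4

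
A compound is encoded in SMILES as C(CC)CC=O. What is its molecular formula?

C5H10O

Heavy atoms from the SMILES: 5 C, 1 O.
Implicit hydrogens by atom environment:
  3 × C: 2 H each → 6
  1 × C: 3 H
  1 × C: 1 H
  1 × O: no H
  Total hydrogens = 10.
Molecular formula: C5H10O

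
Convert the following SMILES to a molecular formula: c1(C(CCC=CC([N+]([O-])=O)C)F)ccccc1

Heavy atoms from the SMILES: 13 C, 1 F, 1 N, 2 O.
Implicit hydrogens by atom environment:
  5 × C (aromatic): 1 H each → 5
  4 × C: 1 H each → 4
  2 × C: 2 H each → 4
  1 × C: 3 H
  1 × C (aromatic): no H
  1 × F: no H
  1 × N (charge +1): no H
  1 × O: no H
  1 × O (charge -1): no H
  Total hydrogens = 16.
Molecular formula: C13H16FNO2

C13H16FNO2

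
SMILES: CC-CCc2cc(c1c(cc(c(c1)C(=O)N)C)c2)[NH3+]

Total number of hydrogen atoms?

21

Hydrogens are implicit in SMILES; fill each atom to its normal valence:
  6 × C (aromatic): no H
  4 × C (aromatic): 1 H each → 4
  3 × C: 2 H each → 6
  2 × C: 3 H each → 6
  1 × C: no H
  1 × N (charge +1): 3 H
  1 × N: 2 H
  1 × O: no H
  Total hydrogens = 21.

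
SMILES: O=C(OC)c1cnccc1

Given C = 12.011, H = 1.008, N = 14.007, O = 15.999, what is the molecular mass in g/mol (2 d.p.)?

137.14

Molecular formula: C7H7NO2.
M = 7×12.011 + 7×1.008 + 1×14.007 + 2×15.999 = 137.14 g/mol.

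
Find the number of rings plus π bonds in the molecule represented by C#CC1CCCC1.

Molecular formula from the SMILES: C7H10.
DoU = (2C + 2 + N − H − X)/2 = (2·7 + 2 + 0 − 10 − 0)/2 = 6/2 = 3.
(Structurally: 1 ring(s) + 2 π bond(s) = 3.)

3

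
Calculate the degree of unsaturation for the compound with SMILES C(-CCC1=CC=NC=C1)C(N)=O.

Molecular formula from the SMILES: C9H12N2O.
DoU = (2C + 2 + N − H − X)/2 = (2·9 + 2 + 2 − 12 − 0)/2 = 10/2 = 5.
(Structurally: 1 ring(s) + 4 π bond(s) = 5.)

5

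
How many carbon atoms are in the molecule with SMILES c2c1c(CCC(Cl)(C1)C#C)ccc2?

12

The symbol for carbon appears 12 times in the SMILES. Lowercase c denotes aromatic carbon and counts toward C.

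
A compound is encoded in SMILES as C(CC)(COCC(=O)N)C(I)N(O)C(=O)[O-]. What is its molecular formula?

Heavy atoms from the SMILES: 8 C, 1 I, 2 N, 5 O.
Implicit hydrogens by atom environment:
  3 × C: 2 H each → 6
  3 × O: no H
  2 × C: 1 H each → 2
  2 × C: no H
  1 × C: 3 H
  1 × I: no H
  1 × N: 2 H
  1 × N: no H
  1 × O: 1 H
  1 × O (charge -1): no H
  Total hydrogens = 14.
Net charge -1.
Molecular formula: C8H14IN2O5-

C8H14IN2O5-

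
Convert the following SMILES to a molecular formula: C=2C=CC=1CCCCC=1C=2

C10H12

Heavy atoms from the SMILES: 10 C.
Implicit hydrogens by atom environment:
  4 × C: 2 H each → 8
  4 × C (aromatic): 1 H each → 4
  2 × C (aromatic): no H
  Total hydrogens = 12.
Molecular formula: C10H12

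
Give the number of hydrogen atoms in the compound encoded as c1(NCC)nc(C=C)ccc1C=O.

Hydrogens are implicit in SMILES; fill each atom to its normal valence:
  3 × C (aromatic): no H
  2 × C: 2 H each → 4
  2 × C (aromatic): 1 H each → 2
  2 × C: 1 H each → 2
  1 × C: 3 H
  1 × N: 1 H
  1 × N (aromatic): no H
  1 × O: no H
  Total hydrogens = 12.

12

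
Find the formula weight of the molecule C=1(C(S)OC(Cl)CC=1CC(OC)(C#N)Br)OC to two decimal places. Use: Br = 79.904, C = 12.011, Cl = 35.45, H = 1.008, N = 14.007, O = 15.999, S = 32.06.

Molecular formula: C10H13BrClNO3S.
M = 1×79.904 + 10×12.011 + 1×35.45 + 13×1.008 + 1×14.007 + 3×15.999 + 1×32.06 = 342.63 g/mol.

342.63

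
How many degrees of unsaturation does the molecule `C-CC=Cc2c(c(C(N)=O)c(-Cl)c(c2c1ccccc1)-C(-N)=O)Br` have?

Molecular formula from the SMILES: C18H16BrClN2O2.
DoU = (2C + 2 + N − H − X)/2 = (2·18 + 2 + 2 − 16 − 2)/2 = 22/2 = 11.
(Structurally: 2 ring(s) + 9 π bond(s) = 11.)

11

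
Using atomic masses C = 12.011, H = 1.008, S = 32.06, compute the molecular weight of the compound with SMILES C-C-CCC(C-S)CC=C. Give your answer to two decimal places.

158.30

Molecular formula: C9H18S.
M = 9×12.011 + 18×1.008 + 1×32.06 = 158.30 g/mol.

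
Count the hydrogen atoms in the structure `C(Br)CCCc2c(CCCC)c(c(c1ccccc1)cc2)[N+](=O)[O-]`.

Hydrogens are implicit in SMILES; fill each atom to its normal valence:
  7 × C: 2 H each → 14
  7 × C (aromatic): 1 H each → 7
  5 × C (aromatic): no H
  1 × Br: no H
  1 × C: 3 H
  1 × N (charge +1): no H
  1 × O: no H
  1 × O (charge -1): no H
  Total hydrogens = 24.

24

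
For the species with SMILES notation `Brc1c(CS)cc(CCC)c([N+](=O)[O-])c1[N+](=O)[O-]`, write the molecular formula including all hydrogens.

Heavy atoms from the SMILES: 1 Br, 10 C, 2 N, 4 O, 1 S.
Implicit hydrogens by atom environment:
  5 × C (aromatic): no H
  3 × C: 2 H each → 6
  2 × N (charge +1): no H
  2 × O: no H
  2 × O (charge -1): no H
  1 × Br: no H
  1 × C: 3 H
  1 × C (aromatic): 1 H
  1 × S: 1 H
  Total hydrogens = 11.
Molecular formula: C10H11BrN2O4S

C10H11BrN2O4S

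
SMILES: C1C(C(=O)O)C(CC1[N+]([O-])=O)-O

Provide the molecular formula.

Heavy atoms from the SMILES: 6 C, 1 N, 5 O.
Implicit hydrogens by atom environment:
  3 × C: 1 H each → 3
  2 × C: 2 H each → 4
  2 × O: 1 H each → 2
  2 × O: no H
  1 × C: no H
  1 × N (charge +1): no H
  1 × O (charge -1): no H
  Total hydrogens = 9.
Molecular formula: C6H9NO5

C6H9NO5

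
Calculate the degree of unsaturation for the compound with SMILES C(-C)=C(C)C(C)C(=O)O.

2

Molecular formula from the SMILES: C7H12O2.
DoU = (2C + 2 + N − H − X)/2 = (2·7 + 2 + 0 − 12 − 0)/2 = 4/2 = 2.
(Structurally: 0 ring(s) + 2 π bond(s) = 2.)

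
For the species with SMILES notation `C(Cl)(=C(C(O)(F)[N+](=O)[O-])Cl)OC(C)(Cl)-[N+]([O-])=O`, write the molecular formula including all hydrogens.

Heavy atoms from the SMILES: 5 C, 3 Cl, 1 F, 2 N, 6 O.
Implicit hydrogens by atom environment:
  4 × C: no H
  3 × Cl: no H
  3 × O: no H
  2 × N (charge +1): no H
  2 × O (charge -1): no H
  1 × C: 3 H
  1 × F: no H
  1 × O: 1 H
  Total hydrogens = 4.
Molecular formula: C5H4Cl3FN2O6

C5H4Cl3FN2O6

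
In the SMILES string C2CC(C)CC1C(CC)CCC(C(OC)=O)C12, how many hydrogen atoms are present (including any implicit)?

26

Hydrogens are implicit in SMILES; fill each atom to its normal valence:
  6 × C: 2 H each → 12
  5 × C: 1 H each → 5
  3 × C: 3 H each → 9
  2 × O: no H
  1 × C: no H
  Total hydrogens = 26.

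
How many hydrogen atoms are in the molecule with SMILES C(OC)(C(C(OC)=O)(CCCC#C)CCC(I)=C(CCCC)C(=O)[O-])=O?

26

Hydrogens are implicit in SMILES; fill each atom to its normal valence:
  8 × C: 2 H each → 16
  7 × C: no H
  5 × O: no H
  3 × C: 3 H each → 9
  1 × C: 1 H
  1 × I: no H
  1 × O (charge -1): no H
  Total hydrogens = 26.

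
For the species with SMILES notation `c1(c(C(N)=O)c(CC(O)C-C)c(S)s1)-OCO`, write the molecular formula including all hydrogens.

C10H15NO4S2

Heavy atoms from the SMILES: 10 C, 1 N, 4 O, 2 S.
Implicit hydrogens by atom environment:
  4 × C (aromatic): no H
  3 × C: 2 H each → 6
  2 × O: 1 H each → 2
  2 × O: no H
  1 × C: 3 H
  1 × C: 1 H
  1 × C: no H
  1 × N: 2 H
  1 × S: 1 H
  1 × S (aromatic): no H
  Total hydrogens = 15.
Molecular formula: C10H15NO4S2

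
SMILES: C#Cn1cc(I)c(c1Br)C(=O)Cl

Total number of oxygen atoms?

The symbol for oxygen appears 1 time in the SMILES.

1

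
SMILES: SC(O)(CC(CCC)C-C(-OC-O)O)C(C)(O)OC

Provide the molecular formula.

C12H26O6S

Heavy atoms from the SMILES: 12 C, 6 O, 1 S.
Implicit hydrogens by atom environment:
  5 × C: 2 H each → 10
  4 × O: 1 H each → 4
  3 × C: 3 H each → 9
  2 × C: 1 H each → 2
  2 × C: no H
  2 × O: no H
  1 × S: 1 H
  Total hydrogens = 26.
Molecular formula: C12H26O6S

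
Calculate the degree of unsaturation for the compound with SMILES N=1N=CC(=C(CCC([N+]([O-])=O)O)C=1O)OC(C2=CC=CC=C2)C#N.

Molecular formula from the SMILES: C15H14N4O5.
DoU = (2C + 2 + N − H − X)/2 = (2·15 + 2 + 4 − 14 − 0)/2 = 22/2 = 11.
(Structurally: 2 ring(s) + 9 π bond(s) = 11.)

11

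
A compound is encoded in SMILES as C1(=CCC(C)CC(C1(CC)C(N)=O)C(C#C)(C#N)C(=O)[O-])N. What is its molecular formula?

C16H20N3O3-

Heavy atoms from the SMILES: 16 C, 3 N, 3 O.
Implicit hydrogens by atom environment:
  7 × C: no H
  4 × C: 1 H each → 4
  3 × C: 2 H each → 6
  2 × C: 3 H each → 6
  2 × N: 2 H each → 4
  2 × O: no H
  1 × N: no H
  1 × O (charge -1): no H
  Total hydrogens = 20.
Net charge -1.
Molecular formula: C16H20N3O3-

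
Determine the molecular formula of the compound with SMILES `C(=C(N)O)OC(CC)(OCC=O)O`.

Heavy atoms from the SMILES: 7 C, 1 N, 5 O.
Implicit hydrogens by atom environment:
  3 × O: no H
  2 × C: 2 H each → 4
  2 × C: 1 H each → 2
  2 × C: no H
  2 × O: 1 H each → 2
  1 × C: 3 H
  1 × N: 2 H
  Total hydrogens = 13.
Molecular formula: C7H13NO5

C7H13NO5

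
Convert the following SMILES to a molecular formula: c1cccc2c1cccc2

Heavy atoms from the SMILES: 10 C.
Implicit hydrogens by atom environment:
  8 × C (aromatic): 1 H each → 8
  2 × C (aromatic): no H
  Total hydrogens = 8.
Molecular formula: C10H8

C10H8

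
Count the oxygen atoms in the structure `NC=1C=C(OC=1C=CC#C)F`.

The symbol for oxygen appears 1 time in the SMILES.

1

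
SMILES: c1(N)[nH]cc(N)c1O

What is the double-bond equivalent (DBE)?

3

Molecular formula from the SMILES: C4H7N3O.
DoU = (2C + 2 + N − H − X)/2 = (2·4 + 2 + 3 − 7 − 0)/2 = 6/2 = 3.
(Structurally: 1 ring(s) + 2 π bond(s) = 3.)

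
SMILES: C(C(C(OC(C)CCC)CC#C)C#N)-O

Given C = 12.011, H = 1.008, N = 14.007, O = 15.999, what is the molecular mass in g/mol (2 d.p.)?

209.29

Molecular formula: C12H19NO2.
M = 12×12.011 + 19×1.008 + 1×14.007 + 2×15.999 = 209.29 g/mol.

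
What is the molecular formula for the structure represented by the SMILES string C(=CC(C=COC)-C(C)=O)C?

C9H14O2

Heavy atoms from the SMILES: 9 C, 2 O.
Implicit hydrogens by atom environment:
  5 × C: 1 H each → 5
  3 × C: 3 H each → 9
  2 × O: no H
  1 × C: no H
  Total hydrogens = 14.
Molecular formula: C9H14O2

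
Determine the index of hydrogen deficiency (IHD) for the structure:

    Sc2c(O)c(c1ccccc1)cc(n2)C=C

9

Molecular formula from the SMILES: C13H11NOS.
DoU = (2C + 2 + N − H − X)/2 = (2·13 + 2 + 1 − 11 − 0)/2 = 18/2 = 9.
(Structurally: 2 ring(s) + 7 π bond(s) = 9.)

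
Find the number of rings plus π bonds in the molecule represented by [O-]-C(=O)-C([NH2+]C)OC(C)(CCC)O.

Molecular formula from the SMILES: C8H17NO4.
DoU = (2C + 2 + N − H − X)/2 = (2·8 + 2 + 1 − 17 − 0)/2 = 2/2 = 1.
(Structurally: 0 ring(s) + 1 π bond(s) = 1.)

1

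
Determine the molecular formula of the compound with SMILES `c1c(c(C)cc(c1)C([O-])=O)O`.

Heavy atoms from the SMILES: 8 C, 3 O.
Implicit hydrogens by atom environment:
  3 × C (aromatic): 1 H each → 3
  3 × C (aromatic): no H
  1 × C: 3 H
  1 × C: no H
  1 × O: 1 H
  1 × O: no H
  1 × O (charge -1): no H
  Total hydrogens = 7.
Net charge -1.
Molecular formula: C8H7O3-

C8H7O3-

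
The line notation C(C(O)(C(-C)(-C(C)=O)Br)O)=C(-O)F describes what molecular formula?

C7H10BrFO4

Heavy atoms from the SMILES: 1 Br, 7 C, 1 F, 4 O.
Implicit hydrogens by atom environment:
  4 × C: no H
  3 × O: 1 H each → 3
  2 × C: 3 H each → 6
  1 × Br: no H
  1 × C: 1 H
  1 × F: no H
  1 × O: no H
  Total hydrogens = 10.
Molecular formula: C7H10BrFO4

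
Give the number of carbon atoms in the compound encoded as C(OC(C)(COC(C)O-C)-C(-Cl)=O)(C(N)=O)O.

The symbol for carbon appears 9 times in the SMILES. (Cl is a single chlorine, not C + l.)

9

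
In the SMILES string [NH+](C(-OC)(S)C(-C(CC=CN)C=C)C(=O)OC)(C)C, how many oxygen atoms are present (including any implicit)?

3

The symbol for oxygen appears 3 times in the SMILES.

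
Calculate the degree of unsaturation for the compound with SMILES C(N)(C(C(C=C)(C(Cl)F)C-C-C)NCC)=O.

2

Molecular formula from the SMILES: C11H20ClFN2O.
DoU = (2C + 2 + N − H − X)/2 = (2·11 + 2 + 2 − 20 − 2)/2 = 4/2 = 2.
(Structurally: 0 ring(s) + 2 π bond(s) = 2.)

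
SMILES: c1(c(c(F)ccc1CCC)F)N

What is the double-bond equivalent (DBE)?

4

Molecular formula from the SMILES: C9H11F2N.
DoU = (2C + 2 + N − H − X)/2 = (2·9 + 2 + 1 − 11 − 2)/2 = 8/2 = 4.
(Structurally: 1 ring(s) + 3 π bond(s) = 4.)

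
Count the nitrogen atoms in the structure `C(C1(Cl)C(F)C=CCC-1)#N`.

The symbol for nitrogen appears 1 time in the SMILES.

1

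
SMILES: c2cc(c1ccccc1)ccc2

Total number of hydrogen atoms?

Hydrogens are implicit in SMILES; fill each atom to its normal valence:
  10 × C (aromatic): 1 H each → 10
  2 × C (aromatic): no H
  Total hydrogens = 10.

10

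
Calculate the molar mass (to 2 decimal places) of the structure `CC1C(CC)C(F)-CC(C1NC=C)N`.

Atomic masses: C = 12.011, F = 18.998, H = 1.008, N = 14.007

200.30

Molecular formula: C11H21FN2.
M = 11×12.011 + 1×18.998 + 21×1.008 + 2×14.007 = 200.30 g/mol.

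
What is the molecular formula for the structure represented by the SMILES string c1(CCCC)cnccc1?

Heavy atoms from the SMILES: 9 C, 1 N.
Implicit hydrogens by atom environment:
  4 × C (aromatic): 1 H each → 4
  3 × C: 2 H each → 6
  1 × C: 3 H
  1 × C (aromatic): no H
  1 × N (aromatic): no H
  Total hydrogens = 13.
Molecular formula: C9H13N

C9H13N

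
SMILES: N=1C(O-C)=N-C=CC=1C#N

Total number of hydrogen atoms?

Hydrogens are implicit in SMILES; fill each atom to its normal valence:
  2 × C (aromatic): 1 H each → 2
  2 × C (aromatic): no H
  2 × N (aromatic): no H
  1 × C: 3 H
  1 × C: no H
  1 × N: no H
  1 × O: no H
  Total hydrogens = 5.

5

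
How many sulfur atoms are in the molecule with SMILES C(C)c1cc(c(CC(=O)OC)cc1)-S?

1

The symbol for sulfur appears 1 time in the SMILES.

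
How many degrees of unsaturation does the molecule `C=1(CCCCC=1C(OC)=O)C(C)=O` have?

Molecular formula from the SMILES: C10H14O3.
DoU = (2C + 2 + N − H − X)/2 = (2·10 + 2 + 0 − 14 − 0)/2 = 8/2 = 4.
(Structurally: 1 ring(s) + 3 π bond(s) = 4.)

4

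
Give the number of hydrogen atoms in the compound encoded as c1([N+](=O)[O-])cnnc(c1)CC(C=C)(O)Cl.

8

Hydrogens are implicit in SMILES; fill each atom to its normal valence:
  2 × C: 2 H each → 4
  2 × C (aromatic): 1 H each → 2
  2 × C (aromatic): no H
  2 × N (aromatic): no H
  1 × C: 1 H
  1 × C: no H
  1 × Cl: no H
  1 × N (charge +1): no H
  1 × O: 1 H
  1 × O: no H
  1 × O (charge -1): no H
  Total hydrogens = 8.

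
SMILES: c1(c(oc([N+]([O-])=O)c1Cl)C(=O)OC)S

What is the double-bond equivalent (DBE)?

Molecular formula from the SMILES: C6H4ClNO5S.
DoU = (2C + 2 + N − H − X)/2 = (2·6 + 2 + 1 − 4 − 1)/2 = 10/2 = 5.
(Structurally: 1 ring(s) + 4 π bond(s) = 5.)

5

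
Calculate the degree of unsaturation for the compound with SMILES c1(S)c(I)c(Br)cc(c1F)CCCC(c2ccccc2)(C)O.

Molecular formula from the SMILES: C17H17BrFIOS.
DoU = (2C + 2 + N − H − X)/2 = (2·17 + 2 + 0 − 17 − 3)/2 = 16/2 = 8.
(Structurally: 2 ring(s) + 6 π bond(s) = 8.)

8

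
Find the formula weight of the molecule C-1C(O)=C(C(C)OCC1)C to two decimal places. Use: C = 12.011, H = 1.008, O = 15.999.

142.20

Molecular formula: C8H14O2.
M = 8×12.011 + 14×1.008 + 2×15.999 = 142.20 g/mol.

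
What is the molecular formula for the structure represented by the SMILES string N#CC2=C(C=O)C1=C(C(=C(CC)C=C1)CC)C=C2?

C16H15NO

Heavy atoms from the SMILES: 16 C, 1 N, 1 O.
Implicit hydrogens by atom environment:
  6 × C (aromatic): no H
  4 × C (aromatic): 1 H each → 4
  2 × C: 3 H each → 6
  2 × C: 2 H each → 4
  1 × C: 1 H
  1 × C: no H
  1 × N: no H
  1 × O: no H
  Total hydrogens = 15.
Molecular formula: C16H15NO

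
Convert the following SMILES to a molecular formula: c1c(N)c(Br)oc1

Heavy atoms from the SMILES: 1 Br, 4 C, 1 N, 1 O.
Implicit hydrogens by atom environment:
  2 × C (aromatic): 1 H each → 2
  2 × C (aromatic): no H
  1 × Br: no H
  1 × N: 2 H
  1 × O (aromatic): no H
  Total hydrogens = 4.
Molecular formula: C4H4BrNO

C4H4BrNO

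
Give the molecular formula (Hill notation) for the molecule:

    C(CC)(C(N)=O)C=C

C6H11NO

Heavy atoms from the SMILES: 6 C, 1 N, 1 O.
Implicit hydrogens by atom environment:
  2 × C: 2 H each → 4
  2 × C: 1 H each → 2
  1 × C: 3 H
  1 × C: no H
  1 × N: 2 H
  1 × O: no H
  Total hydrogens = 11.
Molecular formula: C6H11NO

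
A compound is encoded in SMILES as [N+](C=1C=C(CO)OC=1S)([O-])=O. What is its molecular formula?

C5H5NO4S

Heavy atoms from the SMILES: 5 C, 1 N, 4 O, 1 S.
Implicit hydrogens by atom environment:
  3 × C (aromatic): no H
  1 × C: 2 H
  1 × C (aromatic): 1 H
  1 × N (charge +1): no H
  1 × O: 1 H
  1 × O (aromatic): no H
  1 × O: no H
  1 × O (charge -1): no H
  1 × S: 1 H
  Total hydrogens = 5.
Molecular formula: C5H5NO4S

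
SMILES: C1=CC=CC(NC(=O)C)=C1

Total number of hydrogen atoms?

Hydrogens are implicit in SMILES; fill each atom to its normal valence:
  5 × C (aromatic): 1 H each → 5
  1 × C: 3 H
  1 × C (aromatic): no H
  1 × C: no H
  1 × N: 1 H
  1 × O: no H
  Total hydrogens = 9.

9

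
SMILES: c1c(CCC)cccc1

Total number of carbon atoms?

9

The symbol for carbon appears 9 times in the SMILES. Lowercase c denotes aromatic carbon and counts toward C.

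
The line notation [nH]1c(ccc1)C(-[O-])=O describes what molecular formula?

C5H4NO2-

Heavy atoms from the SMILES: 5 C, 1 N, 2 O.
Implicit hydrogens by atom environment:
  3 × C (aromatic): 1 H each → 3
  1 × C (aromatic): no H
  1 × C: no H
  1 × N (aromatic): 1 H
  1 × O: no H
  1 × O (charge -1): no H
  Total hydrogens = 4.
Net charge -1.
Molecular formula: C5H4NO2-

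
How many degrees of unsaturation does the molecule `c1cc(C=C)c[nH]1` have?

4

Molecular formula from the SMILES: C6H7N.
DoU = (2C + 2 + N − H − X)/2 = (2·6 + 2 + 1 − 7 − 0)/2 = 8/2 = 4.
(Structurally: 1 ring(s) + 3 π bond(s) = 4.)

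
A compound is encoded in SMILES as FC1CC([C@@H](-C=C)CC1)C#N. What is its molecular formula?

Heavy atoms from the SMILES: 9 C, 1 F, 1 N.
Implicit hydrogens by atom environment:
  4 × C: 2 H each → 8
  4 × C: 1 H each → 4
  1 × C: no H
  1 × F: no H
  1 × N: no H
  Total hydrogens = 12.
Molecular formula: C9H12FN

C9H12FN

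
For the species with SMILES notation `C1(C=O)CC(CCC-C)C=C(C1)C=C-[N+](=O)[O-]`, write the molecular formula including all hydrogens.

Heavy atoms from the SMILES: 13 C, 1 N, 3 O.
Implicit hydrogens by atom environment:
  6 × C: 1 H each → 6
  5 × C: 2 H each → 10
  2 × O: no H
  1 × C: 3 H
  1 × C: no H
  1 × N (charge +1): no H
  1 × O (charge -1): no H
  Total hydrogens = 19.
Molecular formula: C13H19NO3

C13H19NO3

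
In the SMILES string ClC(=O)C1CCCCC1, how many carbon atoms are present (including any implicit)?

7

The symbol for carbon appears 7 times in the SMILES. (Cl is a single chlorine, not C + l.)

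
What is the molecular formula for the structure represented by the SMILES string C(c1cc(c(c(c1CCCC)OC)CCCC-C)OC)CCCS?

Heavy atoms from the SMILES: 21 C, 2 O, 1 S.
Implicit hydrogens by atom environment:
  11 × C: 2 H each → 22
  5 × C (aromatic): no H
  4 × C: 3 H each → 12
  2 × O: no H
  1 × C (aromatic): 1 H
  1 × S: 1 H
  Total hydrogens = 36.
Molecular formula: C21H36O2S

C21H36O2S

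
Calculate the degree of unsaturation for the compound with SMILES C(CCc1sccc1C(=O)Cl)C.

Molecular formula from the SMILES: C9H11ClOS.
DoU = (2C + 2 + N − H − X)/2 = (2·9 + 2 + 0 − 11 − 1)/2 = 8/2 = 4.
(Structurally: 1 ring(s) + 3 π bond(s) = 4.)

4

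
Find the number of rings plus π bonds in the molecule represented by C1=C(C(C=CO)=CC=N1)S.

5

Molecular formula from the SMILES: C7H7NOS.
DoU = (2C + 2 + N − H − X)/2 = (2·7 + 2 + 1 − 7 − 0)/2 = 10/2 = 5.
(Structurally: 1 ring(s) + 4 π bond(s) = 5.)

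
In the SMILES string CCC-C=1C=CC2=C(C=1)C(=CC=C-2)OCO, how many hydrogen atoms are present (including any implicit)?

Hydrogens are implicit in SMILES; fill each atom to its normal valence:
  6 × C (aromatic): 1 H each → 6
  4 × C (aromatic): no H
  3 × C: 2 H each → 6
  1 × C: 3 H
  1 × O: 1 H
  1 × O: no H
  Total hydrogens = 16.

16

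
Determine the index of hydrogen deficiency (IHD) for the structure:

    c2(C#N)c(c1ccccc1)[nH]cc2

Molecular formula from the SMILES: C11H8N2.
DoU = (2C + 2 + N − H − X)/2 = (2·11 + 2 + 2 − 8 − 0)/2 = 18/2 = 9.
(Structurally: 2 ring(s) + 7 π bond(s) = 9.)

9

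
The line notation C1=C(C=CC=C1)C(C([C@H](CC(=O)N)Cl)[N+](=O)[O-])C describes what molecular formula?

C12H15ClN2O3

Heavy atoms from the SMILES: 12 C, 1 Cl, 2 N, 3 O.
Implicit hydrogens by atom environment:
  5 × C (aromatic): 1 H each → 5
  3 × C: 1 H each → 3
  2 × O: no H
  1 × C: 3 H
  1 × C: 2 H
  1 × C (aromatic): no H
  1 × C: no H
  1 × Cl: no H
  1 × N: 2 H
  1 × N (charge +1): no H
  1 × O (charge -1): no H
  Total hydrogens = 15.
Molecular formula: C12H15ClN2O3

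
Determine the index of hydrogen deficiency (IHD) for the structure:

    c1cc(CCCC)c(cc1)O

4

Molecular formula from the SMILES: C10H14O.
DoU = (2C + 2 + N − H − X)/2 = (2·10 + 2 + 0 − 14 − 0)/2 = 8/2 = 4.
(Structurally: 1 ring(s) + 3 π bond(s) = 4.)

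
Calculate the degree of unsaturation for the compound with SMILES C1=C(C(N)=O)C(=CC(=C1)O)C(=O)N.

6

Molecular formula from the SMILES: C8H8N2O3.
DoU = (2C + 2 + N − H − X)/2 = (2·8 + 2 + 2 − 8 − 0)/2 = 12/2 = 6.
(Structurally: 1 ring(s) + 5 π bond(s) = 6.)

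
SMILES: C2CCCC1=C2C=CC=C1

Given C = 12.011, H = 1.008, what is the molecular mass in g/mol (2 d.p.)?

Molecular formula: C10H12.
M = 10×12.011 + 12×1.008 = 132.21 g/mol.

132.21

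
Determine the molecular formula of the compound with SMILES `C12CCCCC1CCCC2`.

Heavy atoms from the SMILES: 10 C.
Implicit hydrogens by atom environment:
  8 × C: 2 H each → 16
  2 × C: 1 H each → 2
  Total hydrogens = 18.
Molecular formula: C10H18

C10H18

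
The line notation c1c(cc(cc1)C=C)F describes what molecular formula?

Heavy atoms from the SMILES: 8 C, 1 F.
Implicit hydrogens by atom environment:
  4 × C (aromatic): 1 H each → 4
  2 × C (aromatic): no H
  1 × C: 2 H
  1 × C: 1 H
  1 × F: no H
  Total hydrogens = 7.
Molecular formula: C8H7F

C8H7F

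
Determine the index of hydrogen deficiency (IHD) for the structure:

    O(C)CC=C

1

Molecular formula from the SMILES: C4H8O.
DoU = (2C + 2 + N − H − X)/2 = (2·4 + 2 + 0 − 8 − 0)/2 = 2/2 = 1.
(Structurally: 0 ring(s) + 1 π bond(s) = 1.)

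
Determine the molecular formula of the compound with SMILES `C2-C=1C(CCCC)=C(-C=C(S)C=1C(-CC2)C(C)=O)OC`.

C17H24O2S

Heavy atoms from the SMILES: 17 C, 2 O, 1 S.
Implicit hydrogens by atom environment:
  6 × C: 2 H each → 12
  5 × C (aromatic): no H
  3 × C: 3 H each → 9
  2 × O: no H
  1 × C (aromatic): 1 H
  1 × C: 1 H
  1 × C: no H
  1 × S: 1 H
  Total hydrogens = 24.
Molecular formula: C17H24O2S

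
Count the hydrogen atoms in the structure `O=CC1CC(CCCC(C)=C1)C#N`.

Hydrogens are implicit in SMILES; fill each atom to its normal valence:
  4 × C: 2 H each → 8
  4 × C: 1 H each → 4
  2 × C: no H
  1 × C: 3 H
  1 × N: no H
  1 × O: no H
  Total hydrogens = 15.

15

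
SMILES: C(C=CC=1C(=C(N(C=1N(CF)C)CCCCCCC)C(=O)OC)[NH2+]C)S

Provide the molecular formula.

Heavy atoms from the SMILES: 19 C, 1 F, 3 N, 2 O, 1 S.
Implicit hydrogens by atom environment:
  8 × C: 2 H each → 16
  4 × C: 3 H each → 12
  4 × C (aromatic): no H
  2 × C: 1 H each → 2
  2 × O: no H
  1 × C: no H
  1 × F: no H
  1 × N (charge +1): 2 H
  1 × N (aromatic): no H
  1 × N: no H
  1 × S: 1 H
  Total hydrogens = 33.
Net charge +1.
Molecular formula: C19H33FN3O2S+

C19H33FN3O2S+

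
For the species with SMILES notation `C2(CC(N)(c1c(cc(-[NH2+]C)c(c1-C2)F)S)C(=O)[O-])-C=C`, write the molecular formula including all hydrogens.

Heavy atoms from the SMILES: 14 C, 1 F, 2 N, 2 O, 1 S.
Implicit hydrogens by atom environment:
  5 × C (aromatic): no H
  3 × C: 2 H each → 6
  2 × C: 1 H each → 2
  2 × C: no H
  1 × C: 3 H
  1 × C (aromatic): 1 H
  1 × F: no H
  1 × N: 2 H
  1 × N (charge +1): 2 H
  1 × O: no H
  1 × O (charge -1): no H
  1 × S: 1 H
  Total hydrogens = 17.
Molecular formula: C14H17FN2O2S

C14H17FN2O2S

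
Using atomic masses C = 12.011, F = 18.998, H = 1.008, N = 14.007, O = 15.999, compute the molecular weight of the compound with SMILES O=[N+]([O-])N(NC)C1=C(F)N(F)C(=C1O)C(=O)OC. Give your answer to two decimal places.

Molecular formula: C7H8F2N4O5.
M = 7×12.011 + 2×18.998 + 8×1.008 + 4×14.007 + 5×15.999 = 266.16 g/mol.

266.16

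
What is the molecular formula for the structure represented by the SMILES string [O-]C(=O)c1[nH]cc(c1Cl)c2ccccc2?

C11H7ClNO2-

Heavy atoms from the SMILES: 11 C, 1 Cl, 1 N, 2 O.
Implicit hydrogens by atom environment:
  6 × C (aromatic): 1 H each → 6
  4 × C (aromatic): no H
  1 × C: no H
  1 × Cl: no H
  1 × N (aromatic): 1 H
  1 × O: no H
  1 × O (charge -1): no H
  Total hydrogens = 7.
Net charge -1.
Molecular formula: C11H7ClNO2-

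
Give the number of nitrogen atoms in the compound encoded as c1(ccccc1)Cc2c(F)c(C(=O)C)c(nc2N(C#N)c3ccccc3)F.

3

The symbol for nitrogen appears 3 times in the SMILES.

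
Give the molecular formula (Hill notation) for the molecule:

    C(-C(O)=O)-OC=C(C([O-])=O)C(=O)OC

C7H7O7-

Heavy atoms from the SMILES: 7 C, 7 O.
Implicit hydrogens by atom environment:
  5 × O: no H
  4 × C: no H
  1 × C: 3 H
  1 × C: 2 H
  1 × C: 1 H
  1 × O: 1 H
  1 × O (charge -1): no H
  Total hydrogens = 7.
Net charge -1.
Molecular formula: C7H7O7-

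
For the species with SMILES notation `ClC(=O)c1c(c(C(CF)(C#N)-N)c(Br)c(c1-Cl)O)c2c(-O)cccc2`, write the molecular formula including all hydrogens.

C16H10BrCl2FN2O3

Heavy atoms from the SMILES: 1 Br, 16 C, 2 Cl, 1 F, 2 N, 3 O.
Implicit hydrogens by atom environment:
  8 × C (aromatic): no H
  4 × C (aromatic): 1 H each → 4
  3 × C: no H
  2 × Cl: no H
  2 × O: 1 H each → 2
  1 × Br: no H
  1 × C: 2 H
  1 × F: no H
  1 × N: 2 H
  1 × N: no H
  1 × O: no H
  Total hydrogens = 10.
Molecular formula: C16H10BrCl2FN2O3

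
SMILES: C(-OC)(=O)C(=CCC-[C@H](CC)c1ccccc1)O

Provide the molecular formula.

Heavy atoms from the SMILES: 15 C, 3 O.
Implicit hydrogens by atom environment:
  5 × C (aromatic): 1 H each → 5
  3 × C: 2 H each → 6
  2 × C: 3 H each → 6
  2 × C: 1 H each → 2
  2 × C: no H
  2 × O: no H
  1 × C (aromatic): no H
  1 × O: 1 H
  Total hydrogens = 20.
Molecular formula: C15H20O3

C15H20O3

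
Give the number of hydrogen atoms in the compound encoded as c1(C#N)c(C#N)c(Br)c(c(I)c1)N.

3

Hydrogens are implicit in SMILES; fill each atom to its normal valence:
  5 × C (aromatic): no H
  2 × C: no H
  2 × N: no H
  1 × Br: no H
  1 × C (aromatic): 1 H
  1 × I: no H
  1 × N: 2 H
  Total hydrogens = 3.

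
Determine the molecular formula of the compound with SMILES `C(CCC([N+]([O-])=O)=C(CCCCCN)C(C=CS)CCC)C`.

C17H32N2O2S

Heavy atoms from the SMILES: 17 C, 2 N, 2 O, 1 S.
Implicit hydrogens by atom environment:
  10 × C: 2 H each → 20
  3 × C: 1 H each → 3
  2 × C: 3 H each → 6
  2 × C: no H
  1 × N: 2 H
  1 × N (charge +1): no H
  1 × O: no H
  1 × O (charge -1): no H
  1 × S: 1 H
  Total hydrogens = 32.
Molecular formula: C17H32N2O2S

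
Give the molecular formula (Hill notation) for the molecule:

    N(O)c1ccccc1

C6H7NO

Heavy atoms from the SMILES: 6 C, 1 N, 1 O.
Implicit hydrogens by atom environment:
  5 × C (aromatic): 1 H each → 5
  1 × C (aromatic): no H
  1 × N: 1 H
  1 × O: 1 H
  Total hydrogens = 7.
Molecular formula: C6H7NO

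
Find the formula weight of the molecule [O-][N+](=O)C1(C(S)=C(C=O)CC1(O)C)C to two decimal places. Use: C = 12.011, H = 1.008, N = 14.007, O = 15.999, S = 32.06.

Molecular formula: C8H11NO4S.
M = 8×12.011 + 11×1.008 + 1×14.007 + 4×15.999 + 1×32.06 = 217.24 g/mol.

217.24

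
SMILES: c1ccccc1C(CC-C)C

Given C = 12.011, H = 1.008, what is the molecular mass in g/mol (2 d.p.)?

148.25

Molecular formula: C11H16.
M = 11×12.011 + 16×1.008 = 148.25 g/mol.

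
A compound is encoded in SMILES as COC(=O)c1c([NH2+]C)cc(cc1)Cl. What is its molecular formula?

Heavy atoms from the SMILES: 9 C, 1 Cl, 1 N, 2 O.
Implicit hydrogens by atom environment:
  3 × C (aromatic): 1 H each → 3
  3 × C (aromatic): no H
  2 × C: 3 H each → 6
  2 × O: no H
  1 × C: no H
  1 × Cl: no H
  1 × N (charge +1): 2 H
  Total hydrogens = 11.
Net charge +1.
Molecular formula: C9H11ClNO2+

C9H11ClNO2+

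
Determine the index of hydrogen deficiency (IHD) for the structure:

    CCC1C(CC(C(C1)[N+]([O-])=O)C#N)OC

4

Molecular formula from the SMILES: C10H16N2O3.
DoU = (2C + 2 + N − H − X)/2 = (2·10 + 2 + 2 − 16 − 0)/2 = 8/2 = 4.
(Structurally: 1 ring(s) + 3 π bond(s) = 4.)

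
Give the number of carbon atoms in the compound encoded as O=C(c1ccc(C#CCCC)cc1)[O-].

12

The symbol for carbon appears 12 times in the SMILES. Lowercase c denotes aromatic carbon and counts toward C.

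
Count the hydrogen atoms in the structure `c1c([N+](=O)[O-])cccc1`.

5

Hydrogens are implicit in SMILES; fill each atom to its normal valence:
  5 × C (aromatic): 1 H each → 5
  1 × C (aromatic): no H
  1 × N (charge +1): no H
  1 × O: no H
  1 × O (charge -1): no H
  Total hydrogens = 5.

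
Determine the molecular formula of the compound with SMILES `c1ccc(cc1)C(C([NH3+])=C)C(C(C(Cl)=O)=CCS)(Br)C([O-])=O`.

C15H15BrClNO3S

Heavy atoms from the SMILES: 1 Br, 15 C, 1 Cl, 1 N, 3 O, 1 S.
Implicit hydrogens by atom environment:
  5 × C (aromatic): 1 H each → 5
  5 × C: no H
  2 × C: 2 H each → 4
  2 × C: 1 H each → 2
  2 × O: no H
  1 × Br: no H
  1 × C (aromatic): no H
  1 × Cl: no H
  1 × N (charge +1): 3 H
  1 × O (charge -1): no H
  1 × S: 1 H
  Total hydrogens = 15.
Molecular formula: C15H15BrClNO3S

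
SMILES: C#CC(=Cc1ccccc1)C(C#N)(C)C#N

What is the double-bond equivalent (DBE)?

Molecular formula from the SMILES: C14H10N2.
DoU = (2C + 2 + N − H − X)/2 = (2·14 + 2 + 2 − 10 − 0)/2 = 22/2 = 11.
(Structurally: 1 ring(s) + 10 π bond(s) = 11.)

11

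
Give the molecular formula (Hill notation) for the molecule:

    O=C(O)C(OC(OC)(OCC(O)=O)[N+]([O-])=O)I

Heavy atoms from the SMILES: 6 C, 1 I, 1 N, 9 O.
Implicit hydrogens by atom environment:
  6 × O: no H
  3 × C: no H
  2 × O: 1 H each → 2
  1 × C: 3 H
  1 × C: 2 H
  1 × C: 1 H
  1 × I: no H
  1 × N (charge +1): no H
  1 × O (charge -1): no H
  Total hydrogens = 8.
Molecular formula: C6H8INO9

C6H8INO9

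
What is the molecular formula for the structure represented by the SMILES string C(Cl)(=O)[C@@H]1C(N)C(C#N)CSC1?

C7H9ClN2OS

Heavy atoms from the SMILES: 7 C, 1 Cl, 2 N, 1 O, 1 S.
Implicit hydrogens by atom environment:
  3 × C: 1 H each → 3
  2 × C: 2 H each → 4
  2 × C: no H
  1 × Cl: no H
  1 × N: 2 H
  1 × N: no H
  1 × O: no H
  1 × S: no H
  Total hydrogens = 9.
Molecular formula: C7H9ClN2OS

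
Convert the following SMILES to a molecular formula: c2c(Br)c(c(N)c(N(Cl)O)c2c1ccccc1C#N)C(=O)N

Heavy atoms from the SMILES: 1 Br, 14 C, 1 Cl, 4 N, 2 O.
Implicit hydrogens by atom environment:
  7 × C (aromatic): no H
  5 × C (aromatic): 1 H each → 5
  2 × C: no H
  2 × N: 2 H each → 4
  2 × N: no H
  1 × Br: no H
  1 × Cl: no H
  1 × O: 1 H
  1 × O: no H
  Total hydrogens = 10.
Molecular formula: C14H10BrClN4O2

C14H10BrClN4O2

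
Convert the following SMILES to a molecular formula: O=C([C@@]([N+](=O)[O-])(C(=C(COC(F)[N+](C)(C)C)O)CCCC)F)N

C13H24F2N3O5+

Heavy atoms from the SMILES: 13 C, 2 F, 3 N, 5 O.
Implicit hydrogens by atom environment:
  4 × C: 3 H each → 12
  4 × C: 2 H each → 8
  4 × C: no H
  3 × O: no H
  2 × F: no H
  2 × N (charge +1): no H
  1 × C: 1 H
  1 × N: 2 H
  1 × O: 1 H
  1 × O (charge -1): no H
  Total hydrogens = 24.
Net charge +1.
Molecular formula: C13H24F2N3O5+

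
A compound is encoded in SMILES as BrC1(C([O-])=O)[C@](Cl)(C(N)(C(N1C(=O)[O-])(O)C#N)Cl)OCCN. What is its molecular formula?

[C9H9BrCl2N4O6]2-

Heavy atoms from the SMILES: 1 Br, 9 C, 2 Cl, 4 N, 6 O.
Implicit hydrogens by atom environment:
  7 × C: no H
  3 × O: no H
  2 × C: 2 H each → 4
  2 × Cl: no H
  2 × N: 2 H each → 4
  2 × N: no H
  2 × O (charge -1): no H
  1 × Br: no H
  1 × O: 1 H
  Total hydrogens = 9.
Net charge -2.
Molecular formula: [C9H9BrCl2N4O6]2-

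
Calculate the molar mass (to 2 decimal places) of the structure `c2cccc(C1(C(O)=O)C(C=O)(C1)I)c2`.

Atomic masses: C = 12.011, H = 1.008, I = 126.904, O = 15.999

316.09

Molecular formula: C11H9IO3.
M = 11×12.011 + 9×1.008 + 1×126.904 + 3×15.999 = 316.09 g/mol.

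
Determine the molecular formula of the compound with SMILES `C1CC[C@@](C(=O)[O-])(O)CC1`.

C7H11O3-

Heavy atoms from the SMILES: 7 C, 3 O.
Implicit hydrogens by atom environment:
  5 × C: 2 H each → 10
  2 × C: no H
  1 × O: 1 H
  1 × O: no H
  1 × O (charge -1): no H
  Total hydrogens = 11.
Net charge -1.
Molecular formula: C7H11O3-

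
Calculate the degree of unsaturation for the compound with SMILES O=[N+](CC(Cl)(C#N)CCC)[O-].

3

Molecular formula from the SMILES: C6H9ClN2O2.
DoU = (2C + 2 + N − H − X)/2 = (2·6 + 2 + 2 − 9 − 1)/2 = 6/2 = 3.
(Structurally: 0 ring(s) + 3 π bond(s) = 3.)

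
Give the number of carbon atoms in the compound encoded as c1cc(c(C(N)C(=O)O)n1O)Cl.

6

The symbol for carbon appears 6 times in the SMILES. Lowercase c denotes aromatic carbon and counts toward C.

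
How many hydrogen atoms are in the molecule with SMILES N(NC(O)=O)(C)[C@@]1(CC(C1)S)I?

11

Hydrogens are implicit in SMILES; fill each atom to its normal valence:
  2 × C: 2 H each → 4
  2 × C: no H
  1 × C: 3 H
  1 × C: 1 H
  1 × I: no H
  1 × N: 1 H
  1 × N: no H
  1 × O: 1 H
  1 × O: no H
  1 × S: 1 H
  Total hydrogens = 11.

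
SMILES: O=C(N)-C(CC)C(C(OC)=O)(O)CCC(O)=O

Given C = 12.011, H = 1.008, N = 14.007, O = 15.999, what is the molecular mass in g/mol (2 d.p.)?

247.25

Molecular formula: C10H17NO6.
M = 10×12.011 + 17×1.008 + 1×14.007 + 6×15.999 = 247.25 g/mol.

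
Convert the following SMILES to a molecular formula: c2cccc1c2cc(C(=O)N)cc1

C11H9NO

Heavy atoms from the SMILES: 11 C, 1 N, 1 O.
Implicit hydrogens by atom environment:
  7 × C (aromatic): 1 H each → 7
  3 × C (aromatic): no H
  1 × C: no H
  1 × N: 2 H
  1 × O: no H
  Total hydrogens = 9.
Molecular formula: C11H9NO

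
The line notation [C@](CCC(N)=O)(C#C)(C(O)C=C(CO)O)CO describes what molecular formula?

Heavy atoms from the SMILES: 11 C, 1 N, 5 O.
Implicit hydrogens by atom environment:
  4 × C: 2 H each → 8
  4 × C: no H
  4 × O: 1 H each → 4
  3 × C: 1 H each → 3
  1 × N: 2 H
  1 × O: no H
  Total hydrogens = 17.
Molecular formula: C11H17NO5

C11H17NO5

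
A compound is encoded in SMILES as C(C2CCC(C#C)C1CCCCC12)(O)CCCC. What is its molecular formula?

Heavy atoms from the SMILES: 17 C, 1 O.
Implicit hydrogens by atom environment:
  9 × C: 2 H each → 18
  6 × C: 1 H each → 6
  1 × C: 3 H
  1 × C: no H
  1 × O: 1 H
  Total hydrogens = 28.
Molecular formula: C17H28O

C17H28O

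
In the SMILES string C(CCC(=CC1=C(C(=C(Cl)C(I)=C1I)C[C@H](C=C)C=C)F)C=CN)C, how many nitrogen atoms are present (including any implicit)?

The symbol for nitrogen appears 1 time in the SMILES.

1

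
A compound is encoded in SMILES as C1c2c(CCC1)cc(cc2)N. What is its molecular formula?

C10H13N

Heavy atoms from the SMILES: 10 C, 1 N.
Implicit hydrogens by atom environment:
  4 × C: 2 H each → 8
  3 × C (aromatic): 1 H each → 3
  3 × C (aromatic): no H
  1 × N: 2 H
  Total hydrogens = 13.
Molecular formula: C10H13N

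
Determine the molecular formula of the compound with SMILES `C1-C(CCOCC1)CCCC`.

C10H20O

Heavy atoms from the SMILES: 10 C, 1 O.
Implicit hydrogens by atom environment:
  8 × C: 2 H each → 16
  1 × C: 3 H
  1 × C: 1 H
  1 × O: no H
  Total hydrogens = 20.
Molecular formula: C10H20O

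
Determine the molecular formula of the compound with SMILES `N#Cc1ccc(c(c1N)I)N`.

C7H6IN3

Heavy atoms from the SMILES: 7 C, 1 I, 3 N.
Implicit hydrogens by atom environment:
  4 × C (aromatic): no H
  2 × C (aromatic): 1 H each → 2
  2 × N: 2 H each → 4
  1 × C: no H
  1 × I: no H
  1 × N: no H
  Total hydrogens = 6.
Molecular formula: C7H6IN3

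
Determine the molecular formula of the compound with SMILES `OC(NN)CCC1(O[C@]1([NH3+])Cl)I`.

Heavy atoms from the SMILES: 5 C, 1 Cl, 1 I, 3 N, 2 O.
Implicit hydrogens by atom environment:
  2 × C: 2 H each → 4
  2 × C: no H
  1 × C: 1 H
  1 × Cl: no H
  1 × I: no H
  1 × N (charge +1): 3 H
  1 × N: 2 H
  1 × N: 1 H
  1 × O: 1 H
  1 × O: no H
  Total hydrogens = 12.
Net charge +1.
Molecular formula: C5H12ClIN3O2+

C5H12ClIN3O2+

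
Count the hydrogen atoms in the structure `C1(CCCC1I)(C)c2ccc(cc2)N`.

Hydrogens are implicit in SMILES; fill each atom to its normal valence:
  4 × C (aromatic): 1 H each → 4
  3 × C: 2 H each → 6
  2 × C (aromatic): no H
  1 × C: 3 H
  1 × C: 1 H
  1 × C: no H
  1 × I: no H
  1 × N: 2 H
  Total hydrogens = 16.

16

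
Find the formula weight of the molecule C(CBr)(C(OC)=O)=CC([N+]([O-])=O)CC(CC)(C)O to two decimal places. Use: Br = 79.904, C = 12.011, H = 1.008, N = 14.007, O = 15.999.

324.17

Molecular formula: C11H18BrNO5.
M = 1×79.904 + 11×12.011 + 18×1.008 + 1×14.007 + 5×15.999 = 324.17 g/mol.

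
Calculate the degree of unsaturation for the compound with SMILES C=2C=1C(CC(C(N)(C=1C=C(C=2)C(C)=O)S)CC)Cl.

6

Molecular formula from the SMILES: C14H18ClNOS.
DoU = (2C + 2 + N − H − X)/2 = (2·14 + 2 + 1 − 18 − 1)/2 = 12/2 = 6.
(Structurally: 2 ring(s) + 4 π bond(s) = 6.)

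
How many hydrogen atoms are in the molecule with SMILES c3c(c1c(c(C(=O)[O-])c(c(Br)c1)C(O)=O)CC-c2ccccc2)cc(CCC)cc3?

22

Hydrogens are implicit in SMILES; fill each atom to its normal valence:
  10 × C (aromatic): 1 H each → 10
  8 × C (aromatic): no H
  4 × C: 2 H each → 8
  2 × C: no H
  2 × O: no H
  1 × Br: no H
  1 × C: 3 H
  1 × O: 1 H
  1 × O (charge -1): no H
  Total hydrogens = 22.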